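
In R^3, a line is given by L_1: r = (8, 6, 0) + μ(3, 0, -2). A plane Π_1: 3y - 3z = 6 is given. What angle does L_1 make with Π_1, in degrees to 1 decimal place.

sin θ = |n·v| / (|n||v|) = |6| / (√18 · √13) = 0.39223.
θ ≈ 23.1°.

23.1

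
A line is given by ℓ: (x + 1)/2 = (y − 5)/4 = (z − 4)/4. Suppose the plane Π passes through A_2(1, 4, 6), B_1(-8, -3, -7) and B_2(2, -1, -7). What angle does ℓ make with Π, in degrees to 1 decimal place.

ℓ has direction (2, 4, 4) through (-1, 5, 4).
A_2B_1 = (-9, -7, -13), A_2B_2 = (1, -5, -13); a normal to Π is A_2B_1 × A_2B_2 = (26, -130, 52).
Using A_2: Π has equation 26x - 130y + 52z = -182.
sin θ = |n·v| / (|n||v|) = |-260| / (√20280 · √36) = 0.30429.
θ ≈ 17.7°.

17.7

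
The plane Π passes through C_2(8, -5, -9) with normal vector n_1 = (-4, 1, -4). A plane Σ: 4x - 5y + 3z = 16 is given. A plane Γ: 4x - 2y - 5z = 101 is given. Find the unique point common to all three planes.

(11, -1, -11)

Π: n_1·r = n_1·C_2 gives -4x + y - 4z = -1.
Solving the 3×3 linear system -4x + y - 4z = -1, 4x - 5y + 3z = 16, 4x - 2y - 5z = 101 (e.g. by elimination or Cramer's rule, determinant = -140) gives (11, -1, -11).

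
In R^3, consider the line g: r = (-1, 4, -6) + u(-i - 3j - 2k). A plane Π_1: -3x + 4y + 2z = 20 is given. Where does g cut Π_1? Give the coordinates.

Substitute r = (-1, 4, -6) + t(-1, -3, -2) into the plane: 7 + (-13)t = 20, so t = -1.
Intersection: (-1, 4, -6) + (-1)·(-1, -3, -2) = (0, 7, -4).

(0, 7, -4)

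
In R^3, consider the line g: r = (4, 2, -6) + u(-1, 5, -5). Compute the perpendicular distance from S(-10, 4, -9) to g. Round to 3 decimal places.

13.386

Taking (4, 2, -6) on g with direction v = (-1, 5, -5): w = S − (4, 2, -6) = (-14, 2, -3), and w × v = (5, -67, -68).
Distance = |w × v| / |v| = √9138 / √51 ≈ 13.386.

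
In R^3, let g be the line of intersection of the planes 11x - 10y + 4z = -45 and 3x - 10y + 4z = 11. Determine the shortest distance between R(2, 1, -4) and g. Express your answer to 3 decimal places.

10.488

Direction of g: (11, -10, 4) × (3, -10, 4) = (0, -32, -80).
A point on g: solving the two plane equations with y = -2 gives (-7, -2, 3).
Taking (-7, -2, 3) on g with direction v = (0, -32, -80): w = R − (-7, -2, 3) = (9, 3, -7), and w × v = (-464, 720, -288).
Distance = |w × v| / |v| = √816640 / √7424 ≈ 10.488.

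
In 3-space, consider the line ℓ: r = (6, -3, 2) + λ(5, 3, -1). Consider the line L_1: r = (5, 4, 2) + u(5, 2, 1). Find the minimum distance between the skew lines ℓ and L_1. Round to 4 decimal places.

Common perpendicular direction n = (5, 3, -1) × (5, 2, 1) = (5, -10, -5).
With w = (5, 4, 2) − (6, -3, 2) = (-1, 7, 0), w · n = -75.
Distance = |w · n| / |n| = |-75| / √150 ≈ 6.1237.

6.1237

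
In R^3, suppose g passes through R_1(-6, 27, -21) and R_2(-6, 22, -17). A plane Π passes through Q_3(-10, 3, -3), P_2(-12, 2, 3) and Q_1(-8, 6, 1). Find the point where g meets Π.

(-6, 7, -5)

A direction vector for g is R_2 − R_1 = (0, -5, 4).
Q_3P_2 = (-2, -1, 6), Q_3Q_1 = (2, 3, 4); a normal to Π is Q_3P_2 × Q_3Q_1 = (-22, 20, -4).
Using Q_3: Π has equation -22x + 20y - 4z = 292.
Substitute r = (-6, 27, -21) + t(0, -5, 4) into the plane: 756 + (-116)t = 292, so t = 4.
Intersection: (-6, 27, -21) + 4·(0, -5, 4) = (-6, 7, -5).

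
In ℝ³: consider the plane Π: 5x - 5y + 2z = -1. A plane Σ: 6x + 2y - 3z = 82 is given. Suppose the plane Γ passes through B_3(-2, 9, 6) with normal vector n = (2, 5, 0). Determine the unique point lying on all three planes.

Γ: n·r = n·B_3 gives 2x + 5y = 41.
Solving the 3×3 linear system 5x - 5y + 2z = -1, 6x + 2y - 3z = 82, 2x + 5y = 41 (e.g. by elimination or Cramer's rule, determinant = 157) gives (8, 5, -8).

(8, 5, -8)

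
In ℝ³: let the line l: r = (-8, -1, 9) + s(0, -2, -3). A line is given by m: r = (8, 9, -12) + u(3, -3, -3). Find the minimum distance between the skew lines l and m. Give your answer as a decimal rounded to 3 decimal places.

23.519

Common perpendicular direction n = (0, -2, -3) × (3, -3, -3) = (-3, -9, 6).
With w = (8, 9, -12) − (-8, -1, 9) = (16, 10, -21), w · n = -264.
Distance = |w · n| / |n| = |-264| / √126 ≈ 23.519.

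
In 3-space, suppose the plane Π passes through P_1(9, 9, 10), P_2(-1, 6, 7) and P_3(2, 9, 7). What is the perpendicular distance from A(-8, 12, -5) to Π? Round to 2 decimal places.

P_1P_2 = (-10, -3, -3), P_1P_3 = (-7, 0, -3); a normal to Π is P_1P_2 × P_1P_3 = (9, -9, -21).
Using P_1: Π has equation 9x - 9y - 21z = -210.
n·A − d = (9)·(-8) + (-9)·(12) + (-21)·(-5) − (-210) = 135; |n| = √603.
Distance = |135| / √603 = 135/√603 ≈ 5.50.

5.50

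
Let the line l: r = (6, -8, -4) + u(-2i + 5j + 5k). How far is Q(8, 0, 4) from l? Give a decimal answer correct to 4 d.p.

Taking (6, -8, -4) on l with direction v = (-2, 5, 5): w = Q − (6, -8, -4) = (2, 8, 8), and w × v = (0, -26, 26).
Distance = |w × v| / |v| = √1352 / √54 ≈ 5.0037.

5.0037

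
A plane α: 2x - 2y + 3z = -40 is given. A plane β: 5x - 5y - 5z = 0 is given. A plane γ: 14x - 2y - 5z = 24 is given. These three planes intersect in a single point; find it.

(0, 8, -8)

Solving the 3×3 linear system 2x - 2y + 3z = -40, 5x - 5y - 5z = 0, 14x - 2y - 5z = 24 (e.g. by elimination or Cramer's rule, determinant = 300) gives (0, 8, -8).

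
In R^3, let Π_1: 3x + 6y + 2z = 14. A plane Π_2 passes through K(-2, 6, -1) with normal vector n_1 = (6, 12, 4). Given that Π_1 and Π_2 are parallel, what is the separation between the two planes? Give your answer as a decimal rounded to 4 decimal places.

2.0000

Π_2: n_1·r = n_1·K gives 6x + 12y + 4z = 56.
Rescale Π_2 by 1/2: 3x + 6y + 2z = 28. Then distance = |14 − 28| / √49 ≈ 2.0000.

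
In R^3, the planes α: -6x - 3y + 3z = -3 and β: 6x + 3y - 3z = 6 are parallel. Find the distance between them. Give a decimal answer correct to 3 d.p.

0.408

Rescale β by 1/(-1): -6x - 3y + 3z = -6. Then distance = |-3 − (-6)| / √54 ≈ 0.408.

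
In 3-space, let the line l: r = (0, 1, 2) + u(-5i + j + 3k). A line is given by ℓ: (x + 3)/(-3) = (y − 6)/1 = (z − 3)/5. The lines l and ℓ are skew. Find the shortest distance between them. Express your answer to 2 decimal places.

ℓ has direction (-3, 1, 5) through (-3, 6, 3).
Common perpendicular direction n = (-5, 1, 3) × (-3, 1, 5) = (2, 16, -2).
With w = (-3, 6, 3) − (0, 1, 2) = (-3, 5, 1), w · n = 72.
Distance = |w · n| / |n| = |72| / √264 ≈ 4.43.

4.43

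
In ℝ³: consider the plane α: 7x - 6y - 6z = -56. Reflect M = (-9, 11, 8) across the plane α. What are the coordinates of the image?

λ = (n·M − d)/|n|² = (-177 − (-56))/121 = -1.
Reflection = M − 2λn = (-9, 11, 8) − (-2)·(7, -6, -6) = (5, -1, -4).

(5, -1, -4)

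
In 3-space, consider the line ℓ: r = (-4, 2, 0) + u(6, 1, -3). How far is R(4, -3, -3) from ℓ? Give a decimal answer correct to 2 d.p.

6.26

Taking (-4, 2, 0) on ℓ with direction v = (6, 1, -3): w = R − (-4, 2, 0) = (8, -5, -3), and w × v = (18, 6, 38).
Distance = |w × v| / |v| = √1804 / √46 ≈ 6.26.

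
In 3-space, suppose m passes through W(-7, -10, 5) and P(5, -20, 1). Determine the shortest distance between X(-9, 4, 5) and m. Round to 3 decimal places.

9.826

A direction vector for m is P − W = (12, -10, -4).
Taking (-7, -10, 5) on m with direction v = (12, -10, -4): w = X − (-7, -10, 5) = (-2, 14, 0), and w × v = (-56, -8, -148).
Distance = |w × v| / |v| = √25104 / √260 ≈ 9.826.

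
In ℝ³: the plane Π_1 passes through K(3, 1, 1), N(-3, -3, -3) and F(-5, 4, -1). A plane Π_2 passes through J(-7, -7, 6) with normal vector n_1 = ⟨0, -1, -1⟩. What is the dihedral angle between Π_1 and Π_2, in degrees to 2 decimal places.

KN = (-6, -4, -4), KF = (-8, 3, -2); a normal to Π_1 is KN × KF = (20, 20, -50).
Using K: Π_1 has equation 20x + 20y - 50z = 30.
Π_2: n_1·r = n_1·J gives -y - z = 1.
cos θ = |n₁·n₂| / (|n₁||n₂|) = |30| / (√3300 · √2).
θ = arccos(0.36927) ≈ 68.33°.

68.33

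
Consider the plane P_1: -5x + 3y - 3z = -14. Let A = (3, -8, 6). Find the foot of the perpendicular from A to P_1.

(-2, -5, 3)

Foot = A − λn with λ = (n·A − d)/|n|² = (-57 − (-14))/43 = -1.
Foot = (3, -8, 6) − (-1)·(-5, 3, -3) = (-2, -5, 3).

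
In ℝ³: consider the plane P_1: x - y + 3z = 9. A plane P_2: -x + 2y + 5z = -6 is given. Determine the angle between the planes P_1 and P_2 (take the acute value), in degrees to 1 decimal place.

48.7

cos θ = |n₁·n₂| / (|n₁||n₂|) = |12| / (√11 · √30).
θ = arccos(0.66058) ≈ 48.7°.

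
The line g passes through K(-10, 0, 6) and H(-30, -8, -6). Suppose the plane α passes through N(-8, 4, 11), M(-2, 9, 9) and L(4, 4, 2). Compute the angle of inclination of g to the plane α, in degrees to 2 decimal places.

43.86

A direction vector for g is H − K = (-20, -8, -12).
NM = (6, 5, -2), NL = (12, 0, -9); a normal to α is NM × NL = (-45, 30, -60).
Using N: α has equation -45x + 30y - 60z = -180.
sin θ = |n·v| / (|n||v|) = |1380| / (√6525 · √608) = 0.69285.
θ ≈ 43.86°.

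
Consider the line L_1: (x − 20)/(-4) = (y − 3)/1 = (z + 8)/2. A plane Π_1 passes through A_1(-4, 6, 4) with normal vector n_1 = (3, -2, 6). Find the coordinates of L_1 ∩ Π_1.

L_1 has direction (-4, 1, 2) through (20, 3, -8).
Π_1: n_1·r = n_1·A_1 gives 3x - 2y + 6z = 0.
Substitute r = (20, 3, -8) + t(-4, 1, 2) into the plane: 6 + (-2)t = 0, so t = 3.
Intersection: (20, 3, -8) + 3·(-4, 1, 2) = (8, 6, -2).

(8, 6, -2)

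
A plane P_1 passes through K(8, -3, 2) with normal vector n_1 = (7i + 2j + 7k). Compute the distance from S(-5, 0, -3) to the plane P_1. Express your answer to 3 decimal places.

11.882

P_1: n_1·r = n_1·K gives 7x + 2y + 7z = 64.
n·S − d = (7)·(-5) + (2)·(0) + (7)·(-3) − 64 = -120; |n| = √102.
Distance = |-120| / √102 = 120/√102 ≈ 11.882.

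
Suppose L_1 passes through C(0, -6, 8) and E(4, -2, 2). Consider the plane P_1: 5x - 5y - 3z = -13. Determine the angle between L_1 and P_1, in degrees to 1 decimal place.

A direction vector for L_1 is E − C = (4, 4, -6).
sin θ = |n·v| / (|n||v|) = |18| / (√59 · √68) = 0.28418.
θ ≈ 16.5°.

16.5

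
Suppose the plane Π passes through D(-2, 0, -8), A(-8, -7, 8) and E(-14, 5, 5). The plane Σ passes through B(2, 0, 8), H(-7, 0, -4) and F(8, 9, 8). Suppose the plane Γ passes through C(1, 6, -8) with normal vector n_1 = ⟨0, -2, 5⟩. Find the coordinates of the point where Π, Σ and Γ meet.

DA = (-6, -7, 16), DE = (-12, 5, 13); a normal to Π is DA × DE = (-171, -114, -114).
Using D: Π has equation -171x - 114y - 114z = 1254.
BH = (-9, 0, -12), BF = (6, 9, 0); a normal to Σ is BH × BF = (108, -72, -81).
Using B: Σ has equation 108x - 72y - 81z = -432.
Γ: n_1·r = n_1·C gives -2y + 5z = -52.
Solving the 3×3 linear system -171x - 114y - 114z = 1254, 108x - 72y - 81z = -432, -2y + 5z = -52 (e.g. by elimination or Cramer's rule, determinant = 175446) gives (-6, 6, -8).

(-6, 6, -8)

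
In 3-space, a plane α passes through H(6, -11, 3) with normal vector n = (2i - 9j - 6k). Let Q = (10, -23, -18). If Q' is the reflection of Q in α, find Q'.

(2, 13, 6)

α: n·r = n·H gives 2x - 9y - 6z = 93.
λ = (n·Q − d)/|n|² = (335 − 93)/121 = 2.
Reflection = Q − 2λn = (10, -23, -18) − 4·(2, -9, -6) = (2, 13, 6).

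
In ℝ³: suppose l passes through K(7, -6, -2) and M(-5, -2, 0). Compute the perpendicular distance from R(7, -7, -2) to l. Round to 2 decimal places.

A direction vector for l is M − K = (-12, 4, 2).
Taking (7, -6, -2) on l with direction v = (-12, 4, 2): w = R − (7, -6, -2) = (0, -1, 0), and w × v = (-2, 0, -12).
Distance = |w × v| / |v| = √148 / √164 ≈ 0.95.

0.95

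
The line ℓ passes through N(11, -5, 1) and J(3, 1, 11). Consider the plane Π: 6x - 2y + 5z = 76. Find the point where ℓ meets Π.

A direction vector for ℓ is J − N = (-8, 6, 10).
Substitute r = (11, -5, 1) + t(-8, 6, 10) into the plane: 81 + (-10)t = 76, so t = 1/2.
Intersection: (11, -5, 1) + (1/2)·(-8, 6, 10) = (7, -2, 6).

(7, -2, 6)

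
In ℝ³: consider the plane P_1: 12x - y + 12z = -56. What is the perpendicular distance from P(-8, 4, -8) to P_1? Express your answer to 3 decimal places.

n·P − d = (12)·(-8) + (-1)·(4) + (12)·(-8) − (-56) = -140; |n| = √289.
Distance = |-140| / √289 = 140/√289 ≈ 8.235.

8.235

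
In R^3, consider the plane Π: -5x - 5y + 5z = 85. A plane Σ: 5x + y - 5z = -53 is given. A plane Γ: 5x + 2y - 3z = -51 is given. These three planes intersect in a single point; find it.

Solving the 3×3 linear system -5x - 5y + 5z = 85, 5x + y - 5z = -53, 5x + 2y - 3z = -51 (e.g. by elimination or Cramer's rule, determinant = 40) gives (-4, -8, 5).

(-4, -8, 5)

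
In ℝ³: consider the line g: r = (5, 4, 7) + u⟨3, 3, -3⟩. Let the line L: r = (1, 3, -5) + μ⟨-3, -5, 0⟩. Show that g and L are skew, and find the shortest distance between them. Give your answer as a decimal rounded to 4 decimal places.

Common perpendicular direction n = (3, 3, -3) × (-3, -5, 0) = (-15, 9, -6).
With w = (1, 3, -5) − (5, 4, 7) = (-4, -1, -12), w · n = 123.
Since n ≠ 0 the lines are not parallel, and w · n = 123 ≠ 0 so they do not intersect; hence they are skew.
Distance = |w · n| / |n| = |123| / √342 ≈ 6.6511.

6.6511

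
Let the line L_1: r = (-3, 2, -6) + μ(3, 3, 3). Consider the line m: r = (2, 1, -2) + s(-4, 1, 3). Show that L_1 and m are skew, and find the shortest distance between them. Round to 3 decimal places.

Common perpendicular direction n = (3, 3, 3) × (-4, 1, 3) = (6, -21, 15).
With w = (2, 1, -2) − (-3, 2, -6) = (5, -1, 4), w · n = 111.
Since n ≠ 0 the lines are not parallel, and w · n = 111 ≠ 0 so they do not intersect; hence they are skew.
Distance = |w · n| / |n| = |111| / √702 ≈ 4.189.

4.189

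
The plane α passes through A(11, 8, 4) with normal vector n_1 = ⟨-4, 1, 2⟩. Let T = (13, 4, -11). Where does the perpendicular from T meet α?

(5, 6, -7)

α: n_1·r = n_1·A gives -4x + y + 2z = -28.
Foot = T − λn with λ = (n·T − d)/|n|² = (-70 − (-28))/21 = -2.
Foot = (13, 4, -11) − (-2)·(-4, 1, 2) = (5, 6, -7).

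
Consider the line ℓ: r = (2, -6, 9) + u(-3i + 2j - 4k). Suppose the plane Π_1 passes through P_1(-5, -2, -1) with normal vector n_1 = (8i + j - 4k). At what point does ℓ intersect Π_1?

(-4, -2, 1)

Π_1: n_1·r = n_1·P_1 gives 8x + y - 4z = -38.
Substitute r = (2, -6, 9) + t(-3, 2, -4) into the plane: -26 + (-6)t = -38, so t = 2.
Intersection: (2, -6, 9) + 2·(-3, 2, -4) = (-4, -2, 1).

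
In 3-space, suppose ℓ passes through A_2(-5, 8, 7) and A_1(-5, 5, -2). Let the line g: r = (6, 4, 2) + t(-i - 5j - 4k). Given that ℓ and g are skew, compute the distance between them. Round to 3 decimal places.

11.183

A direction vector for ℓ is A_1 − A_2 = (0, -3, -9).
Common perpendicular direction n = (0, -3, -9) × (-1, -5, -4) = (-33, 9, -3).
With w = (6, 4, 2) − (-5, 8, 7) = (11, -4, -5), w · n = -384.
Distance = |w · n| / |n| = |-384| / √1179 ≈ 11.183.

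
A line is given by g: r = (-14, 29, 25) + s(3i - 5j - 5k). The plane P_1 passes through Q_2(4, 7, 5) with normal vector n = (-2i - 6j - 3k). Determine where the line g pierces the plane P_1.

P_1: n·r = n·Q_2 gives -2x - 6y - 3z = -65.
Substitute r = (-14, 29, 25) + t(3, -5, -5) into the plane: -221 + 39t = -65, so t = 4.
Intersection: (-14, 29, 25) + 4·(3, -5, -5) = (-2, 9, 5).

(-2, 9, 5)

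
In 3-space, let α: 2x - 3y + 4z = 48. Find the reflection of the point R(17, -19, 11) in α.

λ = (n·R − d)/|n|² = (135 − 48)/29 = 3.
Reflection = R − 2λn = (17, -19, 11) − 6·(2, -3, 4) = (5, -1, -13).

(5, -1, -13)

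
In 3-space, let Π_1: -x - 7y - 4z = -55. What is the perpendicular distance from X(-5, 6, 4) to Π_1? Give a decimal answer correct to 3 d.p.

n·X − d = (-1)·(-5) + (-7)·(6) + (-4)·(4) − (-55) = 2; |n| = √66.
Distance = |2| / √66 = 2/√66 ≈ 0.246.

0.246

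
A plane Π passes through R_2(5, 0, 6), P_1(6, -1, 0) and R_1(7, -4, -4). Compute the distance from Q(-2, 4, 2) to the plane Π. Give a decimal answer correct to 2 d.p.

R_2P_1 = (1, -1, -6), R_2R_1 = (2, -4, -10); a normal to Π is R_2P_1 × R_2R_1 = (-14, -2, -2).
Using R_2: Π has equation -14x - 2y - 2z = -82.
n·Q − d = (-14)·(-2) + (-2)·(4) + (-2)·(2) − (-82) = 98; |n| = √204.
Distance = |98| / √204 = 98/√204 ≈ 6.86.

6.86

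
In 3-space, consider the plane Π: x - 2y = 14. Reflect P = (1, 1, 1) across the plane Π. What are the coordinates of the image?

(7, -11, 1)

λ = (n·P − d)/|n|² = (-1 − 14)/5 = -3.
Reflection = P − 2λn = (1, 1, 1) − (-6)·(1, -2, 0) = (7, -11, 1).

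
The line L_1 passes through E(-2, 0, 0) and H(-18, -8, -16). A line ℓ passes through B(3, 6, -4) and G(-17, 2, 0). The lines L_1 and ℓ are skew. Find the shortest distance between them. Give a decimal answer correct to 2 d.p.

A direction vector for L_1 is H − E = (-16, -8, -16).
A direction vector for ℓ is G − B = (-20, -4, 4).
Common perpendicular direction n = (-16, -8, -16) × (-20, -4, 4) = (-96, 384, -96).
With w = (3, 6, -4) − (-2, 0, 0) = (5, 6, -4), w · n = 2208.
Distance = |w · n| / |n| = |2208| / √165888 ≈ 5.42.

5.42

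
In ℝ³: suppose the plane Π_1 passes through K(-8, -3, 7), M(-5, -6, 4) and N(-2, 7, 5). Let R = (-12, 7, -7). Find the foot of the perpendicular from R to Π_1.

KM = (3, -3, -3), KN = (6, 10, -2); a normal to Π_1 is KM × KN = (36, -12, 48).
Using K: Π_1 has equation 36x - 12y + 48z = 84.
Foot = R − λn with λ = (n·R − d)/|n|² = (-852 − 84)/3744 = -1/4.
Foot = (-12, 7, -7) − (-1/4)·(36, -12, 48) = (-3, 4, 5).

(-3, 4, 5)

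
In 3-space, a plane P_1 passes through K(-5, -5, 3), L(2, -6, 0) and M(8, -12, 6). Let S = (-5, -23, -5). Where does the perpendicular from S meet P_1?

KL = (7, -1, -3), KM = (13, -7, 3); a normal to P_1 is KL × KM = (-24, -60, -36).
Using K: P_1 has equation -24x - 60y - 36z = 312.
Foot = S − λn with λ = (n·S − d)/|n|² = (1680 − 312)/5472 = 1/4.
Foot = (-5, -23, -5) − (1/4)·(-24, -60, -36) = (1, -8, 4).

(1, -8, 4)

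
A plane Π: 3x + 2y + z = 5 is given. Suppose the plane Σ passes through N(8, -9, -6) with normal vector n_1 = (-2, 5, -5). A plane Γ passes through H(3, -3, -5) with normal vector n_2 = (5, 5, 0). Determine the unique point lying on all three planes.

Σ: n_1·r = n_1·N gives -2x + 5y - 5z = -31.
Γ: n_2·r = n_2·H gives 5x + 5y = 0.
Solving the 3×3 linear system 3x + 2y + z = 5, -2x + 5y - 5z = -31, 5x + 5y = 0 (e.g. by elimination or Cramer's rule, determinant = -10) gives (3, -3, 2).

(3, -3, 2)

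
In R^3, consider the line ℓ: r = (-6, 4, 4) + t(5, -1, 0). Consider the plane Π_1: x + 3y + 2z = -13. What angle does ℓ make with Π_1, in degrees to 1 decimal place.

6.0

sin θ = |n·v| / (|n||v|) = |2| / (√14 · √26) = 0.10483.
θ ≈ 6.0°.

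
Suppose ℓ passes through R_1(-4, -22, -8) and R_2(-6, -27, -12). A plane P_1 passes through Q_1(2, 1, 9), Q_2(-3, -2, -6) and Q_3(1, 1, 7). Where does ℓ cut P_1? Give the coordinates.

A direction vector for ℓ is R_2 − R_1 = (-2, -5, -4).
Q_1Q_2 = (-5, -3, -15), Q_1Q_3 = (-1, 0, -2); a normal to P_1 is Q_1Q_2 × Q_1Q_3 = (6, 5, -3).
Using Q_1: P_1 has equation 6x + 5y - 3z = -10.
Substitute r = (-4, -22, -8) + t(-2, -5, -4) into the plane: -110 + (-25)t = -10, so t = -4.
Intersection: (-4, -22, -8) + (-4)·(-2, -5, -4) = (4, -2, 8).

(4, -2, 8)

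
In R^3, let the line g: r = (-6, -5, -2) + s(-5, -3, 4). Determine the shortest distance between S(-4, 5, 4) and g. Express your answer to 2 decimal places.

Taking (-6, -5, -2) on g with direction v = (-5, -3, 4): w = S − (-6, -5, -2) = (2, 10, 6), and w × v = (58, -38, 44).
Distance = |w × v| / |v| = √6744 / √50 ≈ 11.61.

11.61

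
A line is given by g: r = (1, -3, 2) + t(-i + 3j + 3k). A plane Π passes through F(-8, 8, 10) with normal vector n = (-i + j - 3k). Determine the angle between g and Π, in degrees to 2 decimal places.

Π: n·r = n·F gives -x + y - 3z = -14.
sin θ = |n·v| / (|n||v|) = |-5| / (√11 · √19) = 0.34586.
θ ≈ 20.23°.

20.23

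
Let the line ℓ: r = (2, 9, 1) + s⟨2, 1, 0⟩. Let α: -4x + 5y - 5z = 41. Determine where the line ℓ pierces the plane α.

(-4, 6, 1)

Substitute r = (2, 9, 1) + t(2, 1, 0) into the plane: 32 + (-3)t = 41, so t = -3.
Intersection: (2, 9, 1) + (-3)·(2, 1, 0) = (-4, 6, 1).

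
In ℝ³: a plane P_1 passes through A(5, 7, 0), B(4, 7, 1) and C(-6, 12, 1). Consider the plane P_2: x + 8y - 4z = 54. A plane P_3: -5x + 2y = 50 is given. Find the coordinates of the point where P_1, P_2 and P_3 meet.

(-6, 10, 5)

AB = (-1, 0, 1), AC = (-11, 5, 1); a normal to P_1 is AB × AC = (-5, -10, -5).
Using A: P_1 has equation -5x - 10y - 5z = -95.
Solving the 3×3 linear system -5x - 10y - 5z = -95, x + 8y - 4z = 54, -5x + 2y = 50 (e.g. by elimination or Cramer's rule, determinant = -450) gives (-6, 10, 5).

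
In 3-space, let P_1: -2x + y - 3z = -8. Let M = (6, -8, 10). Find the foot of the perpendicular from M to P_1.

(0, -5, 1)

Foot = M − λn with λ = (n·M − d)/|n|² = (-50 − (-8))/14 = -3.
Foot = (6, -8, 10) − (-3)·(-2, 1, -3) = (0, -5, 1).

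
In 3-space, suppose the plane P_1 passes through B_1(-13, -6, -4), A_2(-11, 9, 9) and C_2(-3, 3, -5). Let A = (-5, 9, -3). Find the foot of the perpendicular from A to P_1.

B_1A_2 = (2, 15, 13), B_1C_2 = (10, 9, -1); a normal to P_1 is B_1A_2 × B_1C_2 = (-132, 132, -132).
Using B_1: P_1 has equation -132x + 132y - 132z = 1452.
Foot = A − λn with λ = (n·A − d)/|n|² = (2244 − 1452)/52272 = 1/66.
Foot = (-5, 9, -3) − (1/66)·(-132, 132, -132) = (-3, 7, -1).

(-3, 7, -1)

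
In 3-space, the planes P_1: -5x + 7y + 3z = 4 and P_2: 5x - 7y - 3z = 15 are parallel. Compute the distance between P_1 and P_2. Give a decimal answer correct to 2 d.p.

Rescale P_2 by 1/(-1): -5x + 7y + 3z = -15. Then distance = |4 − (-15)| / √83 ≈ 2.09.

2.09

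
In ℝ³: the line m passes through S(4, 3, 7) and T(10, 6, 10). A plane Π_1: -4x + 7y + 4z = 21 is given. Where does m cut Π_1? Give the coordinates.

A direction vector for m is T − S = (6, 3, 3).
Substitute r = (4, 3, 7) + t(6, 3, 3) into the plane: 33 + 9t = 21, so t = -4/3.
Intersection: (4, 3, 7) + (-4/3)·(6, 3, 3) = (-4, -1, 3).

(-4, -1, 3)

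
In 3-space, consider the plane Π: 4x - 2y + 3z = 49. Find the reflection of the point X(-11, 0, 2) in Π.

(13, -12, 20)

λ = (n·X − d)/|n|² = (-38 − 49)/29 = -3.
Reflection = X − 2λn = (-11, 0, 2) − (-6)·(4, -2, 3) = (13, -12, 20).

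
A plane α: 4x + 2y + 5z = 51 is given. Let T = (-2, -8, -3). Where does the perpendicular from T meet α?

(6, -4, 7)

Foot = T − λn with λ = (n·T − d)/|n|² = (-39 − 51)/45 = -2.
Foot = (-2, -8, -3) − (-2)·(4, 2, 5) = (6, -4, 7).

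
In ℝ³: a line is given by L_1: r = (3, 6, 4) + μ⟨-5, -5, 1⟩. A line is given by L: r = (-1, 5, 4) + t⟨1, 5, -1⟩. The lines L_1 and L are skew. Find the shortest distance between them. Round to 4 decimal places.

Common perpendicular direction n = (-5, -5, 1) × (1, 5, -1) = (0, -4, -20).
With w = (-1, 5, 4) − (3, 6, 4) = (-4, -1, 0), w · n = 4.
Distance = |w · n| / |n| = |4| / √416 ≈ 0.1961.

0.1961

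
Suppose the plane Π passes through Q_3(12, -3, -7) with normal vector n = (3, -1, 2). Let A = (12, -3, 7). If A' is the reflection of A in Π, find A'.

(0, 1, -1)

Π: n·r = n·Q_3 gives 3x - y + 2z = 25.
λ = (n·A − d)/|n|² = (53 − 25)/14 = 2.
Reflection = A − 2λn = (12, -3, 7) − 4·(3, -1, 2) = (0, 1, -1).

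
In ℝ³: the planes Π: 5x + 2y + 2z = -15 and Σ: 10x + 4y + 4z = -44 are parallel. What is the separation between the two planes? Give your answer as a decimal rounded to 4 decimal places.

Rescale Σ by 1/2: 5x + 2y + 2z = -22. Then distance = |-15 − (-22)| / √33 ≈ 1.2185.

1.2185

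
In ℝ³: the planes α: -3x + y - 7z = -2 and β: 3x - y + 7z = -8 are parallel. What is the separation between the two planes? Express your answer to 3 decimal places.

1.302

Rescale β by 1/(-1): -3x + y - 7z = 8. Then distance = |-2 − 8| / √59 ≈ 1.302.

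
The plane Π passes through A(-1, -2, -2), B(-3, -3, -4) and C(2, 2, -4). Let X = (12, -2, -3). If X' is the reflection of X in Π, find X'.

AB = (-2, -1, -2), AC = (3, 4, -2); a normal to Π is AB × AC = (10, -10, -5).
Using A: Π has equation 10x - 10y - 5z = 20.
λ = (n·X − d)/|n|² = (155 − 20)/225 = 3/5.
Reflection = X − 2λn = (12, -2, -3) − (6/5)·(10, -10, -5) = (0, 10, 3).

(0, 10, 3)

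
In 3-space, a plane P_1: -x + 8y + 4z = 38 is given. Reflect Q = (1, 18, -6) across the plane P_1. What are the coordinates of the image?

(3, 2, -14)

λ = (n·Q − d)/|n|² = (119 − 38)/81 = 1.
Reflection = Q − 2λn = (1, 18, -6) − 2·(-1, 8, 4) = (3, 2, -14).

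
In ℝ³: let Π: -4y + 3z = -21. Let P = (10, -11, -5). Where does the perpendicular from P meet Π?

(10, -3, -11)

Foot = P − λn with λ = (n·P − d)/|n|² = (29 − (-21))/25 = 2.
Foot = (10, -11, -5) − 2·(0, -4, 3) = (10, -3, -11).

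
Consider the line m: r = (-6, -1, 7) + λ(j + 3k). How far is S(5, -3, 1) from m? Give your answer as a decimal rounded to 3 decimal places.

11.000

Taking (-6, -1, 7) on m with direction v = (0, 1, 3): w = S − (-6, -1, 7) = (11, -2, -6), and w × v = (0, -33, 11).
Distance = |w × v| / |v| = √1210 / √10 ≈ 11.000.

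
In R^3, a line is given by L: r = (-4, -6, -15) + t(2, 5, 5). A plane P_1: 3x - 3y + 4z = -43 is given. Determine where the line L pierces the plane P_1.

(-2, -1, -10)

Substitute r = (-4, -6, -15) + t(2, 5, 5) into the plane: -54 + 11t = -43, so t = 1.
Intersection: (-4, -6, -15) + 1·(2, 5, 5) = (-2, -1, -10).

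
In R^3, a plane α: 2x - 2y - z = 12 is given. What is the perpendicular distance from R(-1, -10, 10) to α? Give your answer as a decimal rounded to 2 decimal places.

1.33

n·R − d = (2)·(-1) + (-2)·(-10) + (-1)·(10) − 12 = -4; |n| = √9.
Distance = |-4| / √9 = 4/√9 ≈ 1.33.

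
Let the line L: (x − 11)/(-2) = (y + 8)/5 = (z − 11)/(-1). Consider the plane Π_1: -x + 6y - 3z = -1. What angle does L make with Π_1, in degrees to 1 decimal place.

L has direction (-2, 5, -1) through (11, -8, 11).
sin θ = |n·v| / (|n||v|) = |35| / (√46 · √30) = 0.94217.
θ ≈ 70.4°.

70.4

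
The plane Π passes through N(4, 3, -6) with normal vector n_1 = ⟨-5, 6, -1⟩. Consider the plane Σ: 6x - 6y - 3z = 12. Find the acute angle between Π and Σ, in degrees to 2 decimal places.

27.25

Π: n_1·r = n_1·N gives -5x + 6y - z = 4.
cos θ = |n₁·n₂| / (|n₁||n₂|) = |-63| / (√62 · √81).
θ = arccos(0.88900) ≈ 27.25°.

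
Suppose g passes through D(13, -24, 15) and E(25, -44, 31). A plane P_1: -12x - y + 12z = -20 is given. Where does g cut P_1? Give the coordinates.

A direction vector for g is E − D = (12, -20, 16).
Substitute r = (13, -24, 15) + t(12, -20, 16) into the plane: 48 + 68t = -20, so t = -1.
Intersection: (13, -24, 15) + (-1)·(12, -20, 16) = (1, -4, -1).

(1, -4, -1)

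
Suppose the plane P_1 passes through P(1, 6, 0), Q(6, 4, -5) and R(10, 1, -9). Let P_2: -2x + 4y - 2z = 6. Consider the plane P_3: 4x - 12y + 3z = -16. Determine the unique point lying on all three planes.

(5, 2, -4)

PQ = (5, -2, -5), PR = (9, -5, -9); a normal to P_1 is PQ × PR = (-7, 0, -7).
Using P: P_1 has equation -7x - 7z = -7.
Solving the 3×3 linear system -7x - 7z = -7, -2x + 4y - 2z = 6, 4x - 12y + 3z = -16 (e.g. by elimination or Cramer's rule, determinant = 28) gives (5, 2, -4).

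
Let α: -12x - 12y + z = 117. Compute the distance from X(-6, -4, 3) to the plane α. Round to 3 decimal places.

0.353

n·X − d = (-12)·(-6) + (-12)·(-4) + (1)·(3) − 117 = 6; |n| = √289.
Distance = |6| / √289 = 6/√289 ≈ 0.353.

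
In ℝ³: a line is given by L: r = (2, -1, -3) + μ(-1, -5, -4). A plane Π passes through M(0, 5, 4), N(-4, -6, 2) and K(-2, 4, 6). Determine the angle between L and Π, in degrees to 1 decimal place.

9.9

MN = (-4, -11, -2), MK = (-2, -1, 2); a normal to Π is MN × MK = (-24, 12, -18).
Using M: Π has equation -24x + 12y - 18z = -12.
sin θ = |n·v| / (|n||v|) = |36| / (√1044 · √42) = 0.17192.
θ ≈ 9.9°.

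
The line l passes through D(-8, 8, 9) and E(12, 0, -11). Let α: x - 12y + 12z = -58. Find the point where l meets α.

(2, 4, -1)

A direction vector for l is E − D = (20, -8, -20).
Substitute r = (-8, 8, 9) + t(20, -8, -20) into the plane: 4 + (-124)t = -58, so t = 1/2.
Intersection: (-8, 8, 9) + (1/2)·(20, -8, -20) = (2, 4, -1).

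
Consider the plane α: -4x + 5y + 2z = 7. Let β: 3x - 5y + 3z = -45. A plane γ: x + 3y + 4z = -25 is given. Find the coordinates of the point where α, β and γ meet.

Solving the 3×3 linear system -4x + 5y + 2z = 7, 3x - 5y + 3z = -45, x + 3y + 4z = -25 (e.g. by elimination or Cramer's rule, determinant = 99) gives (-2, 3, -8).

(-2, 3, -8)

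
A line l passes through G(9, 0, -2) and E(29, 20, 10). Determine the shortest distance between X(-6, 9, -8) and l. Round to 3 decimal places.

A direction vector for l is E − G = (20, 20, 12).
Taking (9, 0, -2) on l with direction v = (20, 20, 12): w = X − (9, 0, -2) = (-15, 9, -6), and w × v = (228, 60, -480).
Distance = |w × v| / |v| = √285984 / √944 ≈ 17.405.

17.405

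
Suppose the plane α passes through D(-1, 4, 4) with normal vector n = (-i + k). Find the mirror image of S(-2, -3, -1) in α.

(-6, -3, 3)

α: n·r = n·D gives -x + z = 5.
λ = (n·S − d)/|n|² = (1 − 5)/2 = -2.
Reflection = S − 2λn = (-2, -3, -1) − (-4)·(-1, 0, 1) = (-6, -3, 3).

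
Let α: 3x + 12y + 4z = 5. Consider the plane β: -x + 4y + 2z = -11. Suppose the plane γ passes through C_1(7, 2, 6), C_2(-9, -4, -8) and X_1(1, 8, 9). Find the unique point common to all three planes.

C_1C_2 = (-16, -6, -14), C_1X_1 = (-6, 6, 3); a normal to γ is C_1C_2 × C_1X_1 = (66, 132, -132).
Using C_1: γ has equation 66x + 132y - 132z = -66.
Solving the 3×3 linear system 3x + 12y + 4z = 5, -x + 4y + 2z = -11, 66x + 132y - 132z = -66 (e.g. by elimination or Cramer's rule, determinant = -3960) gives (7, -2, 2).

(7, -2, 2)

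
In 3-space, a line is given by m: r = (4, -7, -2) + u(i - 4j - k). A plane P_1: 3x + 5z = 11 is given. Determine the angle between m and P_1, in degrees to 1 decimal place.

sin θ = |n·v| / (|n||v|) = |-2| / (√34 · √18) = 0.08085.
θ ≈ 4.6°.

4.6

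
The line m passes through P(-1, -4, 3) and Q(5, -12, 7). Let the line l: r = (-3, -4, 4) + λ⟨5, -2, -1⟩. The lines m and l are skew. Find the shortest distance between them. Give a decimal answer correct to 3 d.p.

A direction vector for m is Q − P = (6, -8, 4).
Common perpendicular direction n = (6, -8, 4) × (5, -2, -1) = (16, 26, 28).
With w = (-3, -4, 4) − (-1, -4, 3) = (-2, 0, 1), w · n = -4.
Distance = |w · n| / |n| = |-4| / √1716 ≈ 0.097.

0.097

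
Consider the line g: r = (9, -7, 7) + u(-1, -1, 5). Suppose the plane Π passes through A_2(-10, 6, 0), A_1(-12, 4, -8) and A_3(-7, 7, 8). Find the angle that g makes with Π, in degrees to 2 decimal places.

A_2A_1 = (-2, -2, -8), A_2A_3 = (3, 1, 8); a normal to Π is A_2A_1 × A_2A_3 = (-8, -8, 4).
Using A_2: Π has equation -8x - 8y + 4z = 32.
sin θ = |n·v| / (|n||v|) = |36| / (√144 · √27) = 0.57735.
θ ≈ 35.26°.

35.26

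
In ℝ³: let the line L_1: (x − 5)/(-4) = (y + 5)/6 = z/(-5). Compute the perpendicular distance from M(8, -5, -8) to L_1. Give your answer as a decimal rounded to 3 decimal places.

7.926

L_1 has direction (-4, 6, -5) through (5, -5, 0).
Taking (5, -5, 0) on L_1 with direction v = (-4, 6, -5): w = M − (5, -5, 0) = (3, 0, -8), and w × v = (48, 47, 18).
Distance = |w × v| / |v| = √4837 / √77 ≈ 7.926.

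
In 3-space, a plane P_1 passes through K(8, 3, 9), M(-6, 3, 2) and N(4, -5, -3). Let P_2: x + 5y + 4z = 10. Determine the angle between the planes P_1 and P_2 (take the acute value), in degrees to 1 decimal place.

KM = (-14, 0, -7), KN = (-4, -8, -12); a normal to P_1 is KM × KN = (-56, -140, 112).
Using K: P_1 has equation -56x - 140y + 112z = 140.
cos θ = |n₁·n₂| / (|n₁||n₂|) = |-308| / (√35280 · √42).
θ = arccos(0.25302) ≈ 75.3°.

75.3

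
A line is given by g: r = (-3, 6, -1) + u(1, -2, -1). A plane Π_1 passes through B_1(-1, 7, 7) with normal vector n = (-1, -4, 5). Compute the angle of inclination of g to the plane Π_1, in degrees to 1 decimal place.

7.2

Π_1: n·r = n·B_1 gives -x - 4y + 5z = 8.
sin θ = |n·v| / (|n||v|) = |2| / (√42 · √6) = 0.12599.
θ ≈ 7.2°.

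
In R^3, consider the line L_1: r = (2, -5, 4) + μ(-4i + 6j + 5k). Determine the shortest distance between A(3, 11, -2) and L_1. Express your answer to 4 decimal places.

15.5910

Taking (2, -5, 4) on L_1 with direction v = (-4, 6, 5): w = A − (2, -5, 4) = (1, 16, -6), and w × v = (116, 19, 70).
Distance = |w × v| / |v| = √18717 / √77 ≈ 15.5910.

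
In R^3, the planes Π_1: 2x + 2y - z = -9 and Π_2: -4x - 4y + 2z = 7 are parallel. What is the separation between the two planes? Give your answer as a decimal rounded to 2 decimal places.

1.83

Rescale Π_2 by 1/(-2): 2x + 2y - z = -7/2. Then distance = |-9 − (-7/2)| / √9 ≈ 1.83.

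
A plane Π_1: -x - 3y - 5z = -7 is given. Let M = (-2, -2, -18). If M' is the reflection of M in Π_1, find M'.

(4, 16, 12)

λ = (n·M − d)/|n|² = (98 − (-7))/35 = 3.
Reflection = M − 2λn = (-2, -2, -18) − 6·(-1, -3, -5) = (4, 16, 12).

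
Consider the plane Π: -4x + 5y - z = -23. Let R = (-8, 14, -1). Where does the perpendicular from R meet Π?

(4, -1, 2)

Foot = R − λn with λ = (n·R − d)/|n|² = (103 − (-23))/42 = 3.
Foot = (-8, 14, -1) − 3·(-4, 5, -1) = (4, -1, 2).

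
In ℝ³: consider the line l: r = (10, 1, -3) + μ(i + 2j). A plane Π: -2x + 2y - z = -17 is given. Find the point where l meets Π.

Substitute r = (10, 1, -3) + t(1, 2, 0) into the plane: -15 + 2t = -17, so t = -1.
Intersection: (10, 1, -3) + (-1)·(1, 2, 0) = (9, -1, -3).

(9, -1, -3)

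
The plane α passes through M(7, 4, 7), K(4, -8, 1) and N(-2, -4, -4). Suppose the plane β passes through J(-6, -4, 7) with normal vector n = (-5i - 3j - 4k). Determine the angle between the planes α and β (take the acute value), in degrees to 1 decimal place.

MK = (-3, -12, -6), MN = (-9, -8, -11); a normal to α is MK × MN = (84, 21, -84).
Using M: α has equation 84x + 21y - 84z = 84.
β: n·r = n·J gives -5x - 3y - 4z = 14.
cos θ = |n₁·n₂| / (|n₁||n₂|) = |-147| / (√14553 · √50).
θ = arccos(0.17233) ≈ 80.1°.

80.1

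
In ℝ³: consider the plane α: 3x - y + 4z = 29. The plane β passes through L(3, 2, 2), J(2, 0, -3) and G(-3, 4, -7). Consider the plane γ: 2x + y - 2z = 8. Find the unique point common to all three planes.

LJ = (-1, -2, -5), LG = (-6, 2, -9); a normal to β is LJ × LG = (28, 21, -14).
Using L: β has equation 28x + 21y - 14z = 98.
Solving the 3×3 linear system 3x - y + 4z = 29, 28x + 21y - 14z = 98, 2x + y - 2z = 8 (e.g. by elimination or Cramer's rule, determinant = -168) gives (7, -4, 1).

(7, -4, 1)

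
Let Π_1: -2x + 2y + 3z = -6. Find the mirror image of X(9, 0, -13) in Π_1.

(-3, 12, 5)

λ = (n·X − d)/|n|² = (-57 − (-6))/17 = -3.
Reflection = X − 2λn = (9, 0, -13) − (-6)·(-2, 2, 3) = (-3, 12, 5).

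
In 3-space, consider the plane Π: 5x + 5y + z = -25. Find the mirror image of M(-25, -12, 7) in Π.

λ = (n·M − d)/|n|² = (-178 − (-25))/51 = -3.
Reflection = M − 2λn = (-25, -12, 7) − (-6)·(5, 5, 1) = (5, 18, 13).

(5, 18, 13)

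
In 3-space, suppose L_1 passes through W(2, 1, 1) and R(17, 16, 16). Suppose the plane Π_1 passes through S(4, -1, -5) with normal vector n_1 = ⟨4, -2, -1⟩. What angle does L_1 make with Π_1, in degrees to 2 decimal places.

A direction vector for L_1 is R − W = (15, 15, 15).
Π_1: n_1·r = n_1·S gives 4x - 2y - z = 23.
sin θ = |n·v| / (|n||v|) = |15| / (√21 · √675) = 0.12599.
θ ≈ 7.24°.

7.24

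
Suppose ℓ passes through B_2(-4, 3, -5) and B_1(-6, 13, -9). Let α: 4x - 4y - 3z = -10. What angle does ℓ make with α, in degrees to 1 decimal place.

A direction vector for ℓ is B_1 − B_2 = (-2, 10, -4).
sin θ = |n·v| / (|n||v|) = |-36| / (√41 · √120) = 0.51324.
θ ≈ 30.9°.

30.9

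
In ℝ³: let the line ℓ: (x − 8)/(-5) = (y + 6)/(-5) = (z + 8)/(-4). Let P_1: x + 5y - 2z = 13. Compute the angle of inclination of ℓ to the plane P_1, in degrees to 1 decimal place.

ℓ has direction (-5, -5, -4) through (8, -6, -8).
sin θ = |n·v| / (|n||v|) = |-22| / (√30 · √66) = 0.49441.
θ ≈ 29.6°.

29.6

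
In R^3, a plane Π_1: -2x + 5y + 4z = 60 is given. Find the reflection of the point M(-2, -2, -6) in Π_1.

λ = (n·M − d)/|n|² = (-30 − 60)/45 = -2.
Reflection = M − 2λn = (-2, -2, -6) − (-4)·(-2, 5, 4) = (-10, 18, 10).

(-10, 18, 10)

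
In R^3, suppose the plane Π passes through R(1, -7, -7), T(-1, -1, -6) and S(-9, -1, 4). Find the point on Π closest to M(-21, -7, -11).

(-6, -4, 1)

RT = (-2, 6, 1), RS = (-10, 6, 11); a normal to Π is RT × RS = (60, 12, 48).
Using R: Π has equation 60x + 12y + 48z = -360.
Foot = M − λn with λ = (n·M − d)/|n|² = (-1872 − (-360))/6048 = -1/4.
Foot = (-21, -7, -11) − (-1/4)·(60, 12, 48) = (-6, -4, 1).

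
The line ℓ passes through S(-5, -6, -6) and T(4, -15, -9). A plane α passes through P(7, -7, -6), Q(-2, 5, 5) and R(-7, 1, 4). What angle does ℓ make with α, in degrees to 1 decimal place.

A direction vector for ℓ is T − S = (9, -9, -3).
PQ = (-9, 12, 11), PR = (-14, 8, 10); a normal to α is PQ × PR = (32, -64, 96).
Using P: α has equation 32x - 64y + 96z = 96.
sin θ = |n·v| / (|n||v|) = |576| / (√14336 · √171) = 0.36788.
θ ≈ 21.6°.

21.6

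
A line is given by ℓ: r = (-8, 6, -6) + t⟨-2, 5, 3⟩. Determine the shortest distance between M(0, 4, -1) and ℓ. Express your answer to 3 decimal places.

9.477

Taking (-8, 6, -6) on ℓ with direction v = (-2, 5, 3): w = M − (-8, 6, -6) = (8, -2, 5), and w × v = (-31, -34, 36).
Distance = |w × v| / |v| = √3413 / √38 ≈ 9.477.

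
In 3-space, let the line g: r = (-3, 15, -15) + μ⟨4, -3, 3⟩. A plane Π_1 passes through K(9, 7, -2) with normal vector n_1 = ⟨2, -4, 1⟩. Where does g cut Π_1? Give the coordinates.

Π_1: n_1·r = n_1·K gives 2x - 4y + z = -12.
Substitute r = (-3, 15, -15) + t(4, -3, 3) into the plane: -81 + 23t = -12, so t = 3.
Intersection: (-3, 15, -15) + 3·(4, -3, 3) = (9, 6, -6).

(9, 6, -6)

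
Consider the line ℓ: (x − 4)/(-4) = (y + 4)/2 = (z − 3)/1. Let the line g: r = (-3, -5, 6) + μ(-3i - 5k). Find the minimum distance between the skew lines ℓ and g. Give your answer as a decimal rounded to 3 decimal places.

ℓ has direction (-4, 2, 1) through (4, -4, 3).
Common perpendicular direction n = (-4, 2, 1) × (-3, 0, -5) = (-10, -23, 6).
With w = (-3, -5, 6) − (4, -4, 3) = (-7, -1, 3), w · n = 111.
Distance = |w · n| / |n| = |111| / √665 ≈ 4.304.

4.304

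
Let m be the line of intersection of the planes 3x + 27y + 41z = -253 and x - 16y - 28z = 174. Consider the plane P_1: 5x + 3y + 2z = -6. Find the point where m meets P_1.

Direction of m: (3, 27, 41) × (1, -16, -28) = (-100, 125, -75).
A point on m: solving the two plane equations with x = 6 gives (6, -7, -2).
Substitute r = (6, -7, -2) + t(-100, 125, -75) into the plane: 5 + (-275)t = -6, so t = 1/25.
Intersection: (6, -7, -2) + (1/25)·(-100, 125, -75) = (2, -2, -5).

(2, -2, -5)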